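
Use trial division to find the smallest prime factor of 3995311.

3995311 is odd.
Digit sum 31, not divisible by 3.
Ends in 1: not divisible by 5.
7: 3995311 = 7·570758 + 5
11: 3995311 = 11·363210 + 1
13: 3995311 = 13·307331 + 8
17: 3995311 = 17·235018 + 5
19: 3995311 = 19·210279 + 10
23: 3995311 = 23·173709 + 4
29: 3995311 = 29·137769 + 10
31: 3995311 = 31·128881

31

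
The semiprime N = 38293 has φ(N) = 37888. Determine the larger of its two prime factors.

257

φ(n) = (p−1)(q−1) = n − (p+q) + 1, so p + q = 38293 − 37888 + 1 = 406.
p and q are the roots of t² − 406t + 38293 = 0.
Discriminant: 406² − 4·38293 = 164836 − 153172 = 11664; √11664 = 108.
q = (406 − 108)/2 = 149, p = (406 + 108)/2 = 257.
Check: 149 · 257 = 38293.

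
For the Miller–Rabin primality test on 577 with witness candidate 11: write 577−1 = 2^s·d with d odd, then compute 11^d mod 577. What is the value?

263

577 − 1 = 576 = 2^6 · 9, so d = 9.
11^1 ≡ 11 (mod 577)
11^2 ≡ 11^2 = 121 ≡ 121 (mod 577)
11^4 ≡ 121^2 = 14641 ≡ 216 (mod 577)
11^8 ≡ 216^2 = 46656 ≡ 496 (mod 577)
9 = 8 + 1 in binary powers of 2.
So 11^9 ≡ 496 · 11 ≡ 263 (mod 577).
Squaring chain: 263 → 506 → 425 → 24 → 576 → 1; reaches −1, so base 11 does not prove 577 composite.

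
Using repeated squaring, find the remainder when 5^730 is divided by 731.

298

5^1 ≡ 5 (mod 731)
5^2 ≡ 5^2 = 25 ≡ 25 (mod 731)
5^4 ≡ 25^2 = 625 ≡ 625 (mod 731)
5^8 ≡ 625^2 = 390625 ≡ 271 (mod 731)
5^16 ≡ 271^2 = 73441 ≡ 341 (mod 731)
5^32 ≡ 341^2 = 116281 ≡ 52 (mod 731)
5^64 ≡ 52^2 = 2704 ≡ 511 (mod 731)
5^128 ≡ 511^2 = 261121 ≡ 154 (mod 731)
5^256 ≡ 154^2 = 23716 ≡ 324 (mod 731)
5^512 ≡ 324^2 = 104976 ≡ 443 (mod 731)
730 = 512 + 128 + 64 + 16 + 8 + 2 in binary powers of 2.
So 5^730 ≡ 443 · 154 · 511 · 341 · 271 · 25 ≡ 298 (mod 731).
Since 298 ≠ 1, base 5 is a Fermat witness: 731 is composite.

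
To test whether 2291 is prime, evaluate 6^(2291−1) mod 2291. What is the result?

400

6^1 ≡ 6 (mod 2291)
6^2 ≡ 6^2 = 36 ≡ 36 (mod 2291)
6^4 ≡ 36^2 = 1296 ≡ 1296 (mod 2291)
6^8 ≡ 1296^2 = 1679616 ≡ 313 (mod 2291)
6^16 ≡ 313^2 = 97969 ≡ 1747 (mod 2291)
6^32 ≡ 1747^2 = 3052009 ≡ 397 (mod 2291)
6^64 ≡ 397^2 = 157609 ≡ 1821 (mod 2291)
6^128 ≡ 1821^2 = 3316041 ≡ 964 (mod 2291)
6^256 ≡ 964^2 = 929296 ≡ 1441 (mod 2291)
6^512 ≡ 1441^2 = 2076481 ≡ 835 (mod 2291)
6^1024 ≡ 835^2 = 697225 ≡ 761 (mod 2291)
6^2048 ≡ 761^2 = 579121 ≡ 1789 (mod 2291)
2290 = 2048 + 128 + 64 + 32 + 16 + 2 in binary powers of 2.
So 6^2290 ≡ 1789 · 964 · 1821 · 397 · 1747 · 36 ≡ 400 (mod 2291).
Since 400 ≠ 1, base 6 is a Fermat witness: 2291 is composite.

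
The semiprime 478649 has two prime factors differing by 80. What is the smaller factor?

Since p = q + 80, we have 478649 = q(q + 80), so q² + 80q − 478649 = 0.
Discriminant: 80² + 4·478649 = 6400 + 1914596 = 1920996; √1920996 = 1386.
q = (−80 + 1386)/2 = 653, and p = q + 80 = 733.
Check: 653 · 733 = 478649.

653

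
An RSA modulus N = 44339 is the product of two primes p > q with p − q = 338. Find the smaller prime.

Since p = q + 338, we have 44339 = q(q + 338), so q² + 338q − 44339 = 0.
Discriminant: 338² + 4·44339 = 114244 + 177356 = 291600; √291600 = 540.
q = (−338 + 540)/2 = 101, and p = q + 338 = 439.
Check: 101 · 439 = 44339.

101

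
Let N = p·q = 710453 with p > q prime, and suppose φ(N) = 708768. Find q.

φ(n) = (p−1)(q−1) = n − (p+q) + 1, so p + q = 710453 − 708768 + 1 = 1686.
p and q are the roots of t² − 1686t + 710453 = 0.
Discriminant: 1686² − 4·710453 = 2842596 − 2841812 = 784; √784 = 28.
q = (1686 − 28)/2 = 829, p = (1686 + 28)/2 = 857.
Check: 829 · 857 = 710453.

829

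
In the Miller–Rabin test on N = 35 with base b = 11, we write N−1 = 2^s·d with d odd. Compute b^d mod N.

16

35 − 1 = 34 = 2^1 · 17, so d = 17.
11^1 ≡ 11 (mod 35)
11^2 ≡ 11^2 = 121 ≡ 16 (mod 35)
11^4 ≡ 16^2 = 256 ≡ 11 (mod 35)
11^8 ≡ 11^2 = 121 ≡ 16 (mod 35)
11^16 ≡ 16^2 = 256 ≡ 11 (mod 35)
17 = 16 + 1 in binary powers of 2.
So 11^17 ≡ 11 · 11 ≡ 16 (mod 35).
Squaring chain: 16; never reaches −1, so base 11 is a Miller–Rabin witness that 35 is composite.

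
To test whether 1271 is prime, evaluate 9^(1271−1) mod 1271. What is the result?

9^1 ≡ 9 (mod 1271)
9^2 ≡ 9^2 = 81 ≡ 81 (mod 1271)
9^4 ≡ 81^2 = 6561 ≡ 206 (mod 1271)
9^8 ≡ 206^2 = 42436 ≡ 493 (mod 1271)
9^16 ≡ 493^2 = 243049 ≡ 288 (mod 1271)
9^32 ≡ 288^2 = 82944 ≡ 329 (mod 1271)
9^64 ≡ 329^2 = 108241 ≡ 206 (mod 1271)
9^128 ≡ 206^2 = 42436 ≡ 493 (mod 1271)
9^256 ≡ 493^2 = 243049 ≡ 288 (mod 1271)
9^512 ≡ 288^2 = 82944 ≡ 329 (mod 1271)
9^1024 ≡ 329^2 = 108241 ≡ 206 (mod 1271)
1270 = 1024 + 128 + 64 + 32 + 16 + 4 + 2 in binary powers of 2.
So 9^1270 ≡ 206 · 493 · 206 · 329 · 288 · 206 · 81 ≡ 532 (mod 1271).
Since 532 ≠ 1, base 9 is a Fermat witness: 1271 is composite.

532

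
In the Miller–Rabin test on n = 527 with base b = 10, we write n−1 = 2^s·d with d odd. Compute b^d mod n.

527 − 1 = 526 = 2^1 · 263, so d = 263.
10^1 ≡ 10 (mod 527)
10^2 ≡ 10^2 = 100 ≡ 100 (mod 527)
10^4 ≡ 100^2 = 10000 ≡ 514 (mod 527)
10^8 ≡ 514^2 = 264196 ≡ 169 (mod 527)
10^16 ≡ 169^2 = 28561 ≡ 103 (mod 527)
10^32 ≡ 103^2 = 10609 ≡ 69 (mod 527)
10^64 ≡ 69^2 = 4761 ≡ 18 (mod 527)
10^128 ≡ 18^2 = 324 ≡ 324 (mod 527)
10^256 ≡ 324^2 = 104976 ≡ 103 (mod 527)
263 = 256 + 4 + 2 + 1 in binary powers of 2.
So 10^263 ≡ 103 · 514 · 100 · 10 ≡ 107 (mod 527).
Squaring chain: 107; never reaches −1, so base 10 is a Miller–Rabin witness that 527 is composite.

107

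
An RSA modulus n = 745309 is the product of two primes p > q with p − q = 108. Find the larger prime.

919

Since p = q + 108, we have 745309 = q(q + 108), so q² + 108q − 745309 = 0.
Discriminant: 108² + 4·745309 = 11664 + 2981236 = 2992900; √2992900 = 1730.
q = (−108 + 1730)/2 = 811, and p = q + 108 = 919.
Check: 811 · 919 = 745309.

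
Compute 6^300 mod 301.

6^1 ≡ 6 (mod 301)
6^2 ≡ 6^2 = 36 ≡ 36 (mod 301)
6^4 ≡ 36^2 = 1296 ≡ 92 (mod 301)
6^8 ≡ 92^2 = 8464 ≡ 36 (mod 301)
6^16 ≡ 36^2 = 1296 ≡ 92 (mod 301)
6^32 ≡ 92^2 = 8464 ≡ 36 (mod 301)
6^64 ≡ 36^2 = 1296 ≡ 92 (mod 301)
6^128 ≡ 92^2 = 8464 ≡ 36 (mod 301)
6^256 ≡ 36^2 = 1296 ≡ 92 (mod 301)
300 = 256 + 32 + 8 + 4 in binary powers of 2.
So 6^300 ≡ 92 · 36 · 36 · 92 ≡ 1 (mod 301).
Since the result is 1, base 6 gives no evidence that 301 is composite.

1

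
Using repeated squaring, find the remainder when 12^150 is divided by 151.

1

12^1 ≡ 12 (mod 151)
12^2 ≡ 12^2 = 144 ≡ 144 (mod 151)
12^4 ≡ 144^2 = 20736 ≡ 49 (mod 151)
12^8 ≡ 49^2 = 2401 ≡ 136 (mod 151)
12^16 ≡ 136^2 = 18496 ≡ 74 (mod 151)
12^32 ≡ 74^2 = 5476 ≡ 40 (mod 151)
12^64 ≡ 40^2 = 1600 ≡ 90 (mod 151)
12^128 ≡ 90^2 = 8100 ≡ 97 (mod 151)
150 = 128 + 16 + 4 + 2 in binary powers of 2.
So 12^150 ≡ 97 · 74 · 49 · 144 ≡ 1 (mod 151).
Since the result is 1, base 12 gives no evidence that 151 is composite.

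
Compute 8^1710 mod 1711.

8^1 ≡ 8 (mod 1711)
8^2 ≡ 8^2 = 64 ≡ 64 (mod 1711)
8^4 ≡ 64^2 = 4096 ≡ 674 (mod 1711)
8^8 ≡ 674^2 = 454276 ≡ 861 (mod 1711)
8^16 ≡ 861^2 = 741321 ≡ 458 (mod 1711)
8^32 ≡ 458^2 = 209764 ≡ 1022 (mod 1711)
8^64 ≡ 1022^2 = 1044484 ≡ 774 (mod 1711)
8^128 ≡ 774^2 = 599076 ≡ 226 (mod 1711)
8^256 ≡ 226^2 = 51076 ≡ 1457 (mod 1711)
8^512 ≡ 1457^2 = 2122849 ≡ 1209 (mod 1711)
8^1024 ≡ 1209^2 = 1461681 ≡ 487 (mod 1711)
1710 = 1024 + 512 + 128 + 32 + 8 + 4 + 2 in binary powers of 2.
So 8^1710 ≡ 487 · 1209 · 226 · 1022 · 861 · 674 · 64 ≡ 789 (mod 1711).
Since 789 ≠ 1, base 8 is a Fermat witness: 1711 is composite.

789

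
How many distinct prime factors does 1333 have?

2

1333 = 31 · 43
1333 = 31 · 43, which has 2 distinct prime factors.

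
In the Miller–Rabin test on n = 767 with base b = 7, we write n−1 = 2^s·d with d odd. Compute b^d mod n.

767 − 1 = 766 = 2^1 · 383, so d = 383.
7^1 ≡ 7 (mod 767)
7^2 ≡ 7^2 = 49 ≡ 49 (mod 767)
7^4 ≡ 49^2 = 2401 ≡ 100 (mod 767)
7^8 ≡ 100^2 = 10000 ≡ 29 (mod 767)
7^16 ≡ 29^2 = 841 ≡ 74 (mod 767)
7^32 ≡ 74^2 = 5476 ≡ 107 (mod 767)
7^64 ≡ 107^2 = 11449 ≡ 711 (mod 767)
7^128 ≡ 711^2 = 505521 ≡ 68 (mod 767)
7^256 ≡ 68^2 = 4624 ≡ 22 (mod 767)
383 = 256 + 64 + 32 + 16 + 8 + 4 + 2 + 1 in binary powers of 2.
So 7^383 ≡ 22 · 711 · 107 · 74 · 29 · 100 · 49 · 7 ≡ 652 (mod 767).
Squaring chain: 652; never reaches −1, so base 7 is a Miller–Rabin witness that 767 is composite.

652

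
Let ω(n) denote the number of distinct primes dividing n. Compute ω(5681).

3

5681 = 13 · 437
437 = 19 · 23
5681 = 13 · 19 · 23, which has 3 distinct prime factors.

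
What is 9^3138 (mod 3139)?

293

9^1 ≡ 9 (mod 3139)
9^2 ≡ 9^2 = 81 ≡ 81 (mod 3139)
9^4 ≡ 81^2 = 6561 ≡ 283 (mod 3139)
9^8 ≡ 283^2 = 80089 ≡ 1614 (mod 3139)
9^16 ≡ 1614^2 = 2604996 ≡ 2765 (mod 3139)
9^32 ≡ 2765^2 = 7645225 ≡ 1760 (mod 3139)
9^64 ≡ 1760^2 = 3097600 ≡ 2546 (mod 3139)
9^128 ≡ 2546^2 = 6482116 ≡ 81 (mod 3139)
9^256 ≡ 81^2 = 6561 ≡ 283 (mod 3139)
9^512 ≡ 283^2 = 80089 ≡ 1614 (mod 3139)
9^1024 ≡ 1614^2 = 2604996 ≡ 2765 (mod 3139)
9^2048 ≡ 2765^2 = 7645225 ≡ 1760 (mod 3139)
3138 = 2048 + 1024 + 64 + 2 in binary powers of 2.
So 9^3138 ≡ 1760 · 2765 · 2546 · 81 ≡ 293 (mod 3139).
Since 293 ≠ 1, base 9 is a Fermat witness: 3139 is composite.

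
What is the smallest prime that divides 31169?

71

31169 is odd.
Digit sum 20, not divisible by 3.
Ends in 9: not divisible by 5.
7: 31169 = 7·4452 + 5
11: 31169 = 11·2833 + 6
13: 31169 = 13·2397 + 8
17: 31169 = 17·1833 + 8
19: 31169 = 19·1640 + 9
23: 31169 = 23·1355 + 4
29: 31169 = 29·1074 + 23
31: 31169 = 31·1005 + 14
37: 31169 = 37·842 + 15
41: 31169 = 41·760 + 9
43: 31169 = 43·724 + 37
47: 31169 = 47·663 + 8
53: 31169 = 53·588 + 5
59: 31169 = 59·528 + 17
61: 31169 = 61·510 + 59
67: 31169 = 67·465 + 14
71: 31169 = 71·439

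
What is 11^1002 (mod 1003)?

661

11^1 ≡ 11 (mod 1003)
11^2 ≡ 11^2 = 121 ≡ 121 (mod 1003)
11^4 ≡ 121^2 = 14641 ≡ 599 (mod 1003)
11^8 ≡ 599^2 = 358801 ≡ 730 (mod 1003)
11^16 ≡ 730^2 = 532900 ≡ 307 (mod 1003)
11^32 ≡ 307^2 = 94249 ≡ 970 (mod 1003)
11^64 ≡ 970^2 = 940900 ≡ 86 (mod 1003)
11^128 ≡ 86^2 = 7396 ≡ 375 (mod 1003)
11^256 ≡ 375^2 = 140625 ≡ 205 (mod 1003)
11^512 ≡ 205^2 = 42025 ≡ 902 (mod 1003)
1002 = 512 + 256 + 128 + 64 + 32 + 8 + 2 in binary powers of 2.
So 11^1002 ≡ 902 · 205 · 375 · 86 · 970 · 730 · 121 ≡ 661 (mod 1003).
Since 661 ≠ 1, base 11 is a Fermat witness: 1003 is composite.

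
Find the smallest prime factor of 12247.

12247 is odd.
Digit sum 16, not divisible by 3.
Ends in 7: not divisible by 5.
7: 12247 = 7·1749 + 4
11: 12247 = 11·1113 + 4
13: 12247 = 13·942 + 1
17: 12247 = 17·720 + 7
19: 12247 = 19·644 + 11
23: 12247 = 23·532 + 11
29: 12247 = 29·422 + 9
31: 12247 = 31·395 + 2
37: 12247 = 37·331

37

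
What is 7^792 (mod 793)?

7^1 ≡ 7 (mod 793)
7^2 ≡ 7^2 = 49 ≡ 49 (mod 793)
7^4 ≡ 49^2 = 2401 ≡ 22 (mod 793)
7^8 ≡ 22^2 = 484 ≡ 484 (mod 793)
7^16 ≡ 484^2 = 234256 ≡ 321 (mod 793)
7^32 ≡ 321^2 = 103041 ≡ 744 (mod 793)
7^64 ≡ 744^2 = 553536 ≡ 22 (mod 793)
7^128 ≡ 22^2 = 484 ≡ 484 (mod 793)
7^256 ≡ 484^2 = 234256 ≡ 321 (mod 793)
7^512 ≡ 321^2 = 103041 ≡ 744 (mod 793)
792 = 512 + 256 + 16 + 8 in binary powers of 2.
So 7^792 ≡ 744 · 321 · 321 · 484 ≡ 339 (mod 793).
Since 339 ≠ 1, base 7 is a Fermat witness: 793 is composite.

339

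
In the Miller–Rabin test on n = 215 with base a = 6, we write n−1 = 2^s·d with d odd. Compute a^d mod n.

215 − 1 = 214 = 2^1 · 107, so d = 107.
6^1 ≡ 6 (mod 215)
6^2 ≡ 6^2 = 36 ≡ 36 (mod 215)
6^4 ≡ 36^2 = 1296 ≡ 6 (mod 215)
6^8 ≡ 6^2 = 36 ≡ 36 (mod 215)
6^16 ≡ 36^2 = 1296 ≡ 6 (mod 215)
6^32 ≡ 6^2 = 36 ≡ 36 (mod 215)
6^64 ≡ 36^2 = 1296 ≡ 6 (mod 215)
107 = 64 + 32 + 8 + 2 + 1 in binary powers of 2.
So 6^107 ≡ 6 · 36 · 36 · 36 · 6 ≡ 36 (mod 215).
Squaring chain: 36; never reaches −1, so base 6 is a Miller–Rabin witness that 215 is composite.

36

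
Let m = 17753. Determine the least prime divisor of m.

41

17753 is odd.
Digit sum 23, not divisible by 3.
Ends in 3: not divisible by 5.
7: 17753 = 7·2536 + 1
11: 17753 = 11·1613 + 10
13: 17753 = 13·1365 + 8
17: 17753 = 17·1044 + 5
19: 17753 = 19·934 + 7
23: 17753 = 23·771 + 20
29: 17753 = 29·612 + 5
31: 17753 = 31·572 + 21
37: 17753 = 37·479 + 30
41: 17753 = 41·433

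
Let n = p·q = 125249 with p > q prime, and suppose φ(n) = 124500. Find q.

φ(n) = (p−1)(q−1) = n − (p+q) + 1, so p + q = 125249 − 124500 + 1 = 750.
p and q are the roots of t² − 750t + 125249 = 0.
Discriminant: 750² − 4·125249 = 562500 − 500996 = 61504; √61504 = 248.
q = (750 − 248)/2 = 251, p = (750 + 248)/2 = 499.
Check: 251 · 499 = 125249.

251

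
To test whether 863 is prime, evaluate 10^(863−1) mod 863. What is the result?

10^1 ≡ 10 (mod 863)
10^2 ≡ 10^2 = 100 ≡ 100 (mod 863)
10^4 ≡ 100^2 = 10000 ≡ 507 (mod 863)
10^8 ≡ 507^2 = 257049 ≡ 738 (mod 863)
10^16 ≡ 738^2 = 544644 ≡ 91 (mod 863)
10^32 ≡ 91^2 = 8281 ≡ 514 (mod 863)
10^64 ≡ 514^2 = 264196 ≡ 118 (mod 863)
10^128 ≡ 118^2 = 13924 ≡ 116 (mod 863)
10^256 ≡ 116^2 = 13456 ≡ 511 (mod 863)
10^512 ≡ 511^2 = 261121 ≡ 495 (mod 863)
862 = 512 + 256 + 64 + 16 + 8 + 4 + 2 in binary powers of 2.
So 10^862 ≡ 495 · 511 · 118 · 91 · 738 · 507 · 100 ≡ 1 (mod 863).
Since the result is 1, base 10 gives no evidence that 863 is composite.

1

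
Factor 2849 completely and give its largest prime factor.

37

2849 = 7 · 407
407 = 11 · 37
37 is prime.
So 2849 = 7 · 11 · 37; the largest prime factor is 37.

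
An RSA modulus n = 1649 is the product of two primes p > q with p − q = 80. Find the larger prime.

Since p = q + 80, we have 1649 = q(q + 80), so q² + 80q − 1649 = 0.
Discriminant: 80² + 4·1649 = 6400 + 6596 = 12996; √12996 = 114.
q = (−80 + 114)/2 = 17, and p = q + 80 = 97.
Check: 17 · 97 = 1649.

97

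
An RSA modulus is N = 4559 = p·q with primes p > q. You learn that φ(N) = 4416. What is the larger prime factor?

φ(n) = (p−1)(q−1) = n − (p+q) + 1, so p + q = 4559 − 4416 + 1 = 144.
p and q are the roots of t² − 144t + 4559 = 0.
Discriminant: 144² − 4·4559 = 20736 − 18236 = 2500; √2500 = 50.
q = (144 − 50)/2 = 47, p = (144 + 50)/2 = 97.
Check: 47 · 97 = 4559.

97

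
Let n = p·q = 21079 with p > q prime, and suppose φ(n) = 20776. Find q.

φ(n) = (p−1)(q−1) = n − (p+q) + 1, so p + q = 21079 − 20776 + 1 = 304.
p and q are the roots of t² − 304t + 21079 = 0.
Discriminant: 304² − 4·21079 = 92416 − 84316 = 8100; √8100 = 90.
q = (304 − 90)/2 = 107, p = (304 + 90)/2 = 197.
Check: 107 · 197 = 21079.

107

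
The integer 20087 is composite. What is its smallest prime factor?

20087 is odd.
Digit sum 17, not divisible by 3.
Ends in 7: not divisible by 5.
7: 20087 = 7·2869 + 4
11: 20087 = 11·1826 + 1
13: 20087 = 13·1545 + 2
17: 20087 = 17·1181 + 10
19: 20087 = 19·1057 + 4
23: 20087 = 23·873 + 8
29: 20087 = 29·692 + 19
31: 20087 = 31·647 + 30
37: 20087 = 37·542 + 33
41: 20087 = 41·489 + 38
43: 20087 = 43·467 + 6
47: 20087 = 47·427 + 18
53: 20087 = 53·379

53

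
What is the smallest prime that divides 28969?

28969 is odd.
Digit sum 34, not divisible by 3.
Ends in 9: not divisible by 5.
7: 28969 = 7·4138 + 3
11: 28969 = 11·2633 + 6
13: 28969 = 13·2228 + 5
17: 28969 = 17·1704 + 1
19: 28969 = 19·1524 + 13
23: 28969 = 23·1259 + 12
29: 28969 = 29·998 + 27
31: 28969 = 31·934 + 15
37: 28969 = 37·782 + 35
41: 28969 = 41·706 + 23
43: 28969 = 43·673 + 30
47: 28969 = 47·616 + 17
53: 28969 = 53·546 + 31
59: 28969 = 59·491

59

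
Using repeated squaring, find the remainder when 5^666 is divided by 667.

169

5^1 ≡ 5 (mod 667)
5^2 ≡ 5^2 = 25 ≡ 25 (mod 667)
5^4 ≡ 25^2 = 625 ≡ 625 (mod 667)
5^8 ≡ 625^2 = 390625 ≡ 430 (mod 667)
5^16 ≡ 430^2 = 184900 ≡ 141 (mod 667)
5^32 ≡ 141^2 = 19881 ≡ 538 (mod 667)
5^64 ≡ 538^2 = 289444 ≡ 633 (mod 667)
5^128 ≡ 633^2 = 400689 ≡ 489 (mod 667)
5^256 ≡ 489^2 = 239121 ≡ 335 (mod 667)
5^512 ≡ 335^2 = 112225 ≡ 169 (mod 667)
666 = 512 + 128 + 16 + 8 + 2 in binary powers of 2.
So 5^666 ≡ 169 · 489 · 141 · 430 · 25 ≡ 169 (mod 667).
Since 169 ≠ 1, base 5 is a Fermat witness: 667 is composite.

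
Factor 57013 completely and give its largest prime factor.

57013 = 11 · 5183
5183 = 71 · 73
73 is prime.
So 57013 = 11 · 71 · 73; the largest prime factor is 73.

73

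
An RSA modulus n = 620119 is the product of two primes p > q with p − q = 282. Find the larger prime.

941

Since p = q + 282, we have 620119 = q(q + 282), so q² + 282q − 620119 = 0.
Discriminant: 282² + 4·620119 = 79524 + 2480476 = 2560000; √2560000 = 1600.
q = (−282 + 1600)/2 = 659, and p = q + 282 = 941.
Check: 659 · 941 = 620119.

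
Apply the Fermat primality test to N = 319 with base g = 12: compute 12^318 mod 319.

12^1 ≡ 12 (mod 319)
12^2 ≡ 12^2 = 144 ≡ 144 (mod 319)
12^4 ≡ 144^2 = 20736 ≡ 1 (mod 319)
12^8 ≡ 1^2 = 1 ≡ 1 (mod 319)
12^16 ≡ 1^2 = 1 ≡ 1 (mod 319)
12^32 ≡ 1^2 = 1 ≡ 1 (mod 319)
12^64 ≡ 1^2 = 1 ≡ 1 (mod 319)
12^128 ≡ 1^2 = 1 ≡ 1 (mod 319)
12^256 ≡ 1^2 = 1 ≡ 1 (mod 319)
318 = 256 + 32 + 16 + 8 + 4 + 2 in binary powers of 2.
So 12^318 ≡ 1 · 1 · 1 · 1 · 1 · 144 ≡ 144 (mod 319).
Since 144 ≠ 1, base 12 is a Fermat witness: 319 is composite.

144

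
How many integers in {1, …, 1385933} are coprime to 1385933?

Factor: 1385933 = 43 · 167 · 193.
φ(1385933) = (43−1) · (167−1) · (193−1) = 42 · 166 · 192 = 1338624.

1338624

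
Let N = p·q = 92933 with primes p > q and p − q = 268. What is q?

Since p = q + 268, we have 92933 = q(q + 268), so q² + 268q − 92933 = 0.
Discriminant: 268² + 4·92933 = 71824 + 371732 = 443556; √443556 = 666.
q = (−268 + 666)/2 = 199, and p = q + 268 = 467.
Check: 199 · 467 = 92933.

199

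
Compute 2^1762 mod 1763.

742

2^1 ≡ 2 (mod 1763)
2^2 ≡ 2^2 = 4 ≡ 4 (mod 1763)
2^4 ≡ 4^2 = 16 ≡ 16 (mod 1763)
2^8 ≡ 16^2 = 256 ≡ 256 (mod 1763)
2^16 ≡ 256^2 = 65536 ≡ 305 (mod 1763)
2^32 ≡ 305^2 = 93025 ≡ 1349 (mod 1763)
2^64 ≡ 1349^2 = 1819801 ≡ 385 (mod 1763)
2^128 ≡ 385^2 = 148225 ≡ 133 (mod 1763)
2^256 ≡ 133^2 = 17689 ≡ 59 (mod 1763)
2^512 ≡ 59^2 = 3481 ≡ 1718 (mod 1763)
2^1024 ≡ 1718^2 = 2951524 ≡ 262 (mod 1763)
1762 = 1024 + 512 + 128 + 64 + 32 + 2 in binary powers of 2.
So 2^1762 ≡ 262 · 1718 · 133 · 385 · 1349 · 4 ≡ 742 (mod 1763).
Since 742 ≠ 1, base 2 is a Fermat witness: 1763 is composite.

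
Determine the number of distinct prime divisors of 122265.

5

122265 = 3^2 · 13585
13585 = 5 · 2717
2717 = 11 · 247
247 = 13 · 19
122265 = 3^2 · 5 · 11 · 13 · 19, which has 5 distinct prime factors.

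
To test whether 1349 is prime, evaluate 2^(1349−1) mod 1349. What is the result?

2^1 ≡ 2 (mod 1349)
2^2 ≡ 2^2 = 4 ≡ 4 (mod 1349)
2^4 ≡ 4^2 = 16 ≡ 16 (mod 1349)
2^8 ≡ 16^2 = 256 ≡ 256 (mod 1349)
2^16 ≡ 256^2 = 65536 ≡ 784 (mod 1349)
2^32 ≡ 784^2 = 614656 ≡ 861 (mod 1349)
2^64 ≡ 861^2 = 741321 ≡ 720 (mod 1349)
2^128 ≡ 720^2 = 518400 ≡ 384 (mod 1349)
2^256 ≡ 384^2 = 147456 ≡ 415 (mod 1349)
2^512 ≡ 415^2 = 172225 ≡ 902 (mod 1349)
2^1024 ≡ 902^2 = 813604 ≡ 157 (mod 1349)
1348 = 1024 + 256 + 64 + 4 in binary powers of 2.
So 2^1348 ≡ 157 · 415 · 720 · 16 ≡ 651 (mod 1349).
Since 651 ≠ 1, base 2 is a Fermat witness: 1349 is composite.

651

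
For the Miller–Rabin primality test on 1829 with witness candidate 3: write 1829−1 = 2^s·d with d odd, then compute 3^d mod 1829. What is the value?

1829 − 1 = 1828 = 2^2 · 457, so d = 457.
3^1 ≡ 3 (mod 1829)
3^2 ≡ 3^2 = 9 ≡ 9 (mod 1829)
3^4 ≡ 9^2 = 81 ≡ 81 (mod 1829)
3^8 ≡ 81^2 = 6561 ≡ 1074 (mod 1829)
3^16 ≡ 1074^2 = 1153476 ≡ 1206 (mod 1829)
3^32 ≡ 1206^2 = 1454436 ≡ 381 (mod 1829)
3^64 ≡ 381^2 = 145161 ≡ 670 (mod 1829)
3^128 ≡ 670^2 = 448900 ≡ 795 (mod 1829)
3^256 ≡ 795^2 = 632025 ≡ 1020 (mod 1829)
457 = 256 + 128 + 64 + 8 + 1 in binary powers of 2.
So 3^457 ≡ 1020 · 795 · 670 · 1074 · 3 ≡ 1195 (mod 1829).
Squaring chain: 1195 → 1405; never reaches −1, so base 3 is a Miller–Rabin witness that 1829 is composite.

1195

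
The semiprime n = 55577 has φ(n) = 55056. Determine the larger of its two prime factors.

φ(n) = (p−1)(q−1) = n − (p+q) + 1, so p + q = 55577 − 55056 + 1 = 522.
p and q are the roots of t² − 522t + 55577 = 0.
Discriminant: 522² − 4·55577 = 272484 − 222308 = 50176; √50176 = 224.
q = (522 − 224)/2 = 149, p = (522 + 224)/2 = 373.
Check: 149 · 373 = 55577.

373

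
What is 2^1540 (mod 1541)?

1243

2^1 ≡ 2 (mod 1541)
2^2 ≡ 2^2 = 4 ≡ 4 (mod 1541)
2^4 ≡ 4^2 = 16 ≡ 16 (mod 1541)
2^8 ≡ 16^2 = 256 ≡ 256 (mod 1541)
2^16 ≡ 256^2 = 65536 ≡ 814 (mod 1541)
2^32 ≡ 814^2 = 662596 ≡ 1507 (mod 1541)
2^64 ≡ 1507^2 = 2271049 ≡ 1156 (mod 1541)
2^128 ≡ 1156^2 = 1336336 ≡ 289 (mod 1541)
2^256 ≡ 289^2 = 83521 ≡ 307 (mod 1541)
2^512 ≡ 307^2 = 94249 ≡ 248 (mod 1541)
2^1024 ≡ 248^2 = 61504 ≡ 1405 (mod 1541)
1540 = 1024 + 512 + 4 in binary powers of 2.
So 2^1540 ≡ 1405 · 248 · 16 ≡ 1243 (mod 1541).
Since 1243 ≠ 1, base 2 is a Fermat witness: 1541 is composite.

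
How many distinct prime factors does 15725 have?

3

15725 = 5^2 · 629
629 = 17 · 37
15725 = 5^2 · 17 · 37, which has 3 distinct prime factors.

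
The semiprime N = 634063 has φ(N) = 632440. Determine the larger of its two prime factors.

φ(n) = (p−1)(q−1) = n − (p+q) + 1, so p + q = 634063 − 632440 + 1 = 1624.
p and q are the roots of t² − 1624t + 634063 = 0.
Discriminant: 1624² − 4·634063 = 2637376 − 2536252 = 101124; √101124 = 318.
q = (1624 − 318)/2 = 653, p = (1624 + 318)/2 = 971.
Check: 653 · 971 = 634063.

971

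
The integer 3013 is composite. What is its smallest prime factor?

3013 is odd.
Digit sum 7, not divisible by 3.
Ends in 3: not divisible by 5.
7: 3013 = 7·430 + 3
11: 3013 = 11·273 + 10
13: 3013 = 13·231 + 10
17: 3013 = 17·177 + 4
19: 3013 = 19·158 + 11
23: 3013 = 23·131

23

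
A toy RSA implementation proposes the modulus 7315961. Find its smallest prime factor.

7315961 is odd.
Digit sum 32, not divisible by 3.
Ends in 1: not divisible by 5.
7: 7315961 = 7·1045137 + 2
11: 7315961 = 11·665087 + 4
13: 7315961 = 13·562766 + 3
17: 7315961 = 17·430350 + 11
19: 7315961 = 19·385050 + 11
23: 7315961 = 23·318085 + 6
29: 7315961 = 29·252274 + 15
31: 7315961 = 31·235998 + 23
37: 7315961 = 37·197728 + 25
41: 7315961 = 41·178438 + 3
43: 7315961 = 43·170138 + 27
47: 7315961 = 47·155658 + 35
53: 7315961 = 53·138037

53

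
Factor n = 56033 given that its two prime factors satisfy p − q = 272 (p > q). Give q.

Since p = q + 272, we have 56033 = q(q + 272), so q² + 272q − 56033 = 0.
Discriminant: 272² + 4·56033 = 73984 + 224132 = 298116; √298116 = 546.
q = (−272 + 546)/2 = 137, and p = q + 272 = 409.
Check: 137 · 409 = 56033.

137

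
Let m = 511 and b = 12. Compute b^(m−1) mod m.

12^1 ≡ 12 (mod 511)
12^2 ≡ 12^2 = 144 ≡ 144 (mod 511)
12^4 ≡ 144^2 = 20736 ≡ 296 (mod 511)
12^8 ≡ 296^2 = 87616 ≡ 235 (mod 511)
12^16 ≡ 235^2 = 55225 ≡ 37 (mod 511)
12^32 ≡ 37^2 = 1369 ≡ 347 (mod 511)
12^64 ≡ 347^2 = 120409 ≡ 324 (mod 511)
12^128 ≡ 324^2 = 104976 ≡ 221 (mod 511)
12^256 ≡ 221^2 = 48841 ≡ 296 (mod 511)
510 = 256 + 128 + 64 + 32 + 16 + 8 + 4 + 2 in binary powers of 2.
So 12^510 ≡ 296 · 221 · 324 · 347 · 37 · 235 · 296 · 144 ≡ 211 (mod 511).
Since 211 ≠ 1, base 12 is a Fermat witness: 511 is composite.

211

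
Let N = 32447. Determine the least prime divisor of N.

32447 is odd.
Digit sum 20, not divisible by 3.
Ends in 7: not divisible by 5.
7: 32447 = 7·4635 + 2
11: 32447 = 11·2949 + 8
13: 32447 = 13·2495 + 12
17: 32447 = 17·1908 + 11
19: 32447 = 19·1707 + 14
23: 32447 = 23·1410 + 17
29: 32447 = 29·1118 + 25
31: 32447 = 31·1046 + 21
37: 32447 = 37·876 + 35
41: 32447 = 41·791 + 16
43: 32447 = 43·754 + 25
47: 32447 = 47·690 + 17
53: 32447 = 53·612 + 11
59: 32447 = 59·549 + 56
61: 32447 = 61·531 + 56
67: 32447 = 67·484 + 19
71: 32447 = 71·457

71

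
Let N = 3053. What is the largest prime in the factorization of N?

3053 = 43 · 71
71 is prime.
So 3053 = 43 · 71; the largest prime factor is 71.

71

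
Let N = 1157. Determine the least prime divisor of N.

13

1157 is odd.
Digit sum 14, not divisible by 3.
Ends in 7: not divisible by 5.
7: 1157 = 7·165 + 2
11: 1157 = 11·105 + 2
13: 1157 = 13·89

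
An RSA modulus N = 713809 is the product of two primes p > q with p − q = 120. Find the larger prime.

907

Since p = q + 120, we have 713809 = q(q + 120), so q² + 120q − 713809 = 0.
Discriminant: 120² + 4·713809 = 14400 + 2855236 = 2869636; √2869636 = 1694.
q = (−120 + 1694)/2 = 787, and p = q + 120 = 907.
Check: 787 · 907 = 713809.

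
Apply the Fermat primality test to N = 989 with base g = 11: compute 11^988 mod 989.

11^1 ≡ 11 (mod 989)
11^2 ≡ 11^2 = 121 ≡ 121 (mod 989)
11^4 ≡ 121^2 = 14641 ≡ 795 (mod 989)
11^8 ≡ 795^2 = 632025 ≡ 54 (mod 989)
11^16 ≡ 54^2 = 2916 ≡ 938 (mod 989)
11^32 ≡ 938^2 = 879844 ≡ 623 (mod 989)
11^64 ≡ 623^2 = 388129 ≡ 441 (mod 989)
11^128 ≡ 441^2 = 194481 ≡ 637 (mod 989)
11^256 ≡ 637^2 = 405769 ≡ 279 (mod 989)
11^512 ≡ 279^2 = 77841 ≡ 699 (mod 989)
988 = 512 + 256 + 128 + 64 + 16 + 8 + 4 in binary powers of 2.
So 11^988 ≡ 699 · 279 · 637 · 441 · 938 · 54 · 795 ≡ 441 (mod 989).
Since 441 ≠ 1, base 11 is a Fermat witness: 989 is composite.

441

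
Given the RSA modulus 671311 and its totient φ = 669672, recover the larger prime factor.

853

φ(n) = (p−1)(q−1) = n − (p+q) + 1, so p + q = 671311 − 669672 + 1 = 1640.
p and q are the roots of t² − 1640t + 671311 = 0.
Discriminant: 1640² − 4·671311 = 2689600 − 2685244 = 4356; √4356 = 66.
q = (1640 − 66)/2 = 787, p = (1640 + 66)/2 = 853.
Check: 787 · 853 = 671311.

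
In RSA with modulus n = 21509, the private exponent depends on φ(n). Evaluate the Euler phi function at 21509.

Factor: 21509 = 137 · 157.
φ(21509) = (137−1) · (157−1) = 136 · 156 = 21216.

21216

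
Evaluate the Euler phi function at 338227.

Factor: 338227 = 29 · 107 · 109.
φ(338227) = (29−1) · (107−1) · (109−1) = 28 · 106 · 108 = 320544.

320544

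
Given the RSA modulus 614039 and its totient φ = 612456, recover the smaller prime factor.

φ(n) = (p−1)(q−1) = n − (p+q) + 1, so p + q = 614039 − 612456 + 1 = 1584.
p and q are the roots of t² − 1584t + 614039 = 0.
Discriminant: 1584² − 4·614039 = 2509056 − 2456156 = 52900; √52900 = 230.
q = (1584 − 230)/2 = 677, p = (1584 + 230)/2 = 907.
Check: 677 · 907 = 614039.

677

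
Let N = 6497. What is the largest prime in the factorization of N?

89

6497 = 73 · 89
89 is prime.
So 6497 = 73 · 89; the largest prime factor is 89.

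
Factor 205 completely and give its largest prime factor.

41

205 = 5 · 41
41 is prime.
So 205 = 5 · 41; the largest prime factor is 41.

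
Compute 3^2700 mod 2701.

3^1 ≡ 3 (mod 2701)
3^2 ≡ 3^2 = 9 ≡ 9 (mod 2701)
3^4 ≡ 9^2 = 81 ≡ 81 (mod 2701)
3^8 ≡ 81^2 = 6561 ≡ 1159 (mod 2701)
3^16 ≡ 1159^2 = 1343281 ≡ 884 (mod 2701)
3^32 ≡ 884^2 = 781456 ≡ 867 (mod 2701)
3^64 ≡ 867^2 = 751689 ≡ 811 (mod 2701)
3^128 ≡ 811^2 = 657721 ≡ 1378 (mod 2701)
3^256 ≡ 1378^2 = 1898884 ≡ 81 (mod 2701)
3^512 ≡ 81^2 = 6561 ≡ 1159 (mod 2701)
3^1024 ≡ 1159^2 = 1343281 ≡ 884 (mod 2701)
3^2048 ≡ 884^2 = 781456 ≡ 867 (mod 2701)
2700 = 2048 + 512 + 128 + 8 + 4 in binary powers of 2.
So 3^2700 ≡ 867 · 1159 · 1378 · 1159 · 81 ≡ 1 (mod 2701).
Since the result is 1, base 3 gives no evidence that 2701 is composite.

1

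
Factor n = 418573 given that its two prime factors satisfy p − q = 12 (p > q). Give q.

641

Since p = q + 12, we have 418573 = q(q + 12), so q² + 12q − 418573 = 0.
Discriminant: 12² + 4·418573 = 144 + 1674292 = 1674436; √1674436 = 1294.
q = (−12 + 1294)/2 = 641, and p = q + 12 = 653.
Check: 641 · 653 = 418573.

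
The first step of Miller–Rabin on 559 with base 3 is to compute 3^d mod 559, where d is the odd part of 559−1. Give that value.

559 − 1 = 558 = 2^1 · 279, so d = 279.
3^1 ≡ 3 (mod 559)
3^2 ≡ 3^2 = 9 ≡ 9 (mod 559)
3^4 ≡ 9^2 = 81 ≡ 81 (mod 559)
3^8 ≡ 81^2 = 6561 ≡ 412 (mod 559)
3^16 ≡ 412^2 = 169744 ≡ 367 (mod 559)
3^32 ≡ 367^2 = 134689 ≡ 529 (mod 559)
3^64 ≡ 529^2 = 279841 ≡ 341 (mod 559)
3^128 ≡ 341^2 = 116281 ≡ 9 (mod 559)
3^256 ≡ 9^2 = 81 ≡ 81 (mod 559)
279 = 256 + 16 + 4 + 2 + 1 in binary powers of 2.
So 3^279 ≡ 81 · 367 · 81 · 9 · 3 ≡ 131 (mod 559).
Squaring chain: 131; never reaches −1, so base 3 is a Miller–Rabin witness that 559 is composite.

131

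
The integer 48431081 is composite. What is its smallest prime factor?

48431081 is odd.
Digit sum 29, not divisible by 3.
Ends in 1: not divisible by 5.
7: 48431081 = 7·6918725 + 6
11: 48431081 = 11·4402825 + 6
13: 48431081 = 13·3725467 + 10
17: 48431081 = 17·2848887 + 2
19: 48431081 = 19·2549004 + 5
23: 48431081 = 23·2105699 + 4
29: 48431081 = 29·1670037 + 8
31: 48431081 = 31·1562292 + 29
37: 48431081 = 37·1308948 + 5
41: 48431081 = 41·1181245 + 36
43: 48431081 = 43·1126304 + 9
47: 48431081 = 47·1030448 + 25
53: 48431081 = 53·913793 + 52
59: 48431081 = 59·820865 + 46
61: 48431081 = 61·793952 + 9
67: 48431081 = 67·722851 + 64
71: 48431081 = 71·682127 + 64
73: 48431081 = 73·663439 + 34
79: 48431081 = 79·613051 + 52
83: 48431081 = 83·583507

83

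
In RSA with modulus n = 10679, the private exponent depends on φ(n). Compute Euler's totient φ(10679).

Factor: 10679 = 59 · 181.
φ(10679) = (59−1) · (181−1) = 58 · 180 = 10440.

10440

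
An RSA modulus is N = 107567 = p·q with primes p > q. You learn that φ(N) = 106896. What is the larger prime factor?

φ(n) = (p−1)(q−1) = n − (p+q) + 1, so p + q = 107567 − 106896 + 1 = 672.
p and q are the roots of t² − 672t + 107567 = 0.
Discriminant: 672² − 4·107567 = 451584 − 430268 = 21316; √21316 = 146.
q = (672 − 146)/2 = 263, p = (672 + 146)/2 = 409.
Check: 263 · 409 = 107567.

409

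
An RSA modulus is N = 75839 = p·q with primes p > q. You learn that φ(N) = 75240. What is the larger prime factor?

419

φ(n) = (p−1)(q−1) = n − (p+q) + 1, so p + q = 75839 − 75240 + 1 = 600.
p and q are the roots of t² − 600t + 75839 = 0.
Discriminant: 600² − 4·75839 = 360000 − 303356 = 56644; √56644 = 238.
q = (600 − 238)/2 = 181, p = (600 + 238)/2 = 419.
Check: 181 · 419 = 75839.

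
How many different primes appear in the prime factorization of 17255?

17255 = 5 · 3451
3451 = 7 · 493
493 = 17 · 29
17255 = 5 · 7 · 17 · 29, which has 4 distinct prime factors.

4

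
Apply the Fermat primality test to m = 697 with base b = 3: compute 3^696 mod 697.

288

3^1 ≡ 3 (mod 697)
3^2 ≡ 3^2 = 9 ≡ 9 (mod 697)
3^4 ≡ 9^2 = 81 ≡ 81 (mod 697)
3^8 ≡ 81^2 = 6561 ≡ 288 (mod 697)
3^16 ≡ 288^2 = 82944 ≡ 1 (mod 697)
3^32 ≡ 1^2 = 1 ≡ 1 (mod 697)
3^64 ≡ 1^2 = 1 ≡ 1 (mod 697)
3^128 ≡ 1^2 = 1 ≡ 1 (mod 697)
3^256 ≡ 1^2 = 1 ≡ 1 (mod 697)
3^512 ≡ 1^2 = 1 ≡ 1 (mod 697)
696 = 512 + 128 + 32 + 16 + 8 in binary powers of 2.
So 3^696 ≡ 1 · 1 · 1 · 1 · 288 ≡ 288 (mod 697).
Since 288 ≠ 1, base 3 is a Fermat witness: 697 is composite.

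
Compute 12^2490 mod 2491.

12^1 ≡ 12 (mod 2491)
12^2 ≡ 12^2 = 144 ≡ 144 (mod 2491)
12^4 ≡ 144^2 = 20736 ≡ 808 (mod 2491)
12^8 ≡ 808^2 = 652864 ≡ 222 (mod 2491)
12^16 ≡ 222^2 = 49284 ≡ 1955 (mod 2491)
12^32 ≡ 1955^2 = 3822025 ≡ 831 (mod 2491)
12^64 ≡ 831^2 = 690561 ≡ 554 (mod 2491)
12^128 ≡ 554^2 = 306916 ≡ 523 (mod 2491)
12^256 ≡ 523^2 = 273529 ≡ 2010 (mod 2491)
12^512 ≡ 2010^2 = 4040100 ≡ 2189 (mod 2491)
12^1024 ≡ 2189^2 = 4791721 ≡ 1528 (mod 2491)
12^2048 ≡ 1528^2 = 2334784 ≡ 717 (mod 2491)
2490 = 2048 + 256 + 128 + 32 + 16 + 8 + 2 in binary powers of 2.
So 12^2490 ≡ 717 · 2010 · 523 · 831 · 1955 · 222 · 144 ≡ 873 (mod 2491).
Since 873 ≠ 1, base 12 is a Fermat witness: 2491 is composite.

873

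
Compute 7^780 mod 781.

7^1 ≡ 7 (mod 781)
7^2 ≡ 7^2 = 49 ≡ 49 (mod 781)
7^4 ≡ 49^2 = 2401 ≡ 58 (mod 781)
7^8 ≡ 58^2 = 3364 ≡ 240 (mod 781)
7^16 ≡ 240^2 = 57600 ≡ 587 (mod 781)
7^32 ≡ 587^2 = 344569 ≡ 148 (mod 781)
7^64 ≡ 148^2 = 21904 ≡ 36 (mod 781)
7^128 ≡ 36^2 = 1296 ≡ 515 (mod 781)
7^256 ≡ 515^2 = 265225 ≡ 466 (mod 781)
7^512 ≡ 466^2 = 217156 ≡ 38 (mod 781)
780 = 512 + 256 + 8 + 4 in binary powers of 2.
So 7^780 ≡ 38 · 466 · 240 · 58 ≡ 45 (mod 781).
Since 45 ≠ 1, base 7 is a Fermat witness: 781 is composite.

45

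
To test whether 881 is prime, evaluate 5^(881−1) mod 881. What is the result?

5^1 ≡ 5 (mod 881)
5^2 ≡ 5^2 = 25 ≡ 25 (mod 881)
5^4 ≡ 25^2 = 625 ≡ 625 (mod 881)
5^8 ≡ 625^2 = 390625 ≡ 342 (mod 881)
5^16 ≡ 342^2 = 116964 ≡ 672 (mod 881)
5^32 ≡ 672^2 = 451584 ≡ 512 (mod 881)
5^64 ≡ 512^2 = 262144 ≡ 487 (mod 881)
5^128 ≡ 487^2 = 237169 ≡ 180 (mod 881)
5^256 ≡ 180^2 = 32400 ≡ 684 (mod 881)
5^512 ≡ 684^2 = 467856 ≡ 45 (mod 881)
880 = 512 + 256 + 64 + 32 + 16 in binary powers of 2.
So 5^880 ≡ 45 · 684 · 487 · 512 · 672 ≡ 1 (mod 881).
Since the result is 1, base 5 gives no evidence that 881 is composite.

1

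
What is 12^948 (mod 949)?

794

12^1 ≡ 12 (mod 949)
12^2 ≡ 12^2 = 144 ≡ 144 (mod 949)
12^4 ≡ 144^2 = 20736 ≡ 807 (mod 949)
12^8 ≡ 807^2 = 651249 ≡ 235 (mod 949)
12^16 ≡ 235^2 = 55225 ≡ 183 (mod 949)
12^32 ≡ 183^2 = 33489 ≡ 274 (mod 949)
12^64 ≡ 274^2 = 75076 ≡ 105 (mod 949)
12^128 ≡ 105^2 = 11025 ≡ 586 (mod 949)
12^256 ≡ 586^2 = 343396 ≡ 807 (mod 949)
12^512 ≡ 807^2 = 651249 ≡ 235 (mod 949)
948 = 512 + 256 + 128 + 32 + 16 + 4 in binary powers of 2.
So 12^948 ≡ 235 · 807 · 586 · 274 · 183 · 807 ≡ 794 (mod 949).
Since 794 ≠ 1, base 12 is a Fermat witness: 949 is composite.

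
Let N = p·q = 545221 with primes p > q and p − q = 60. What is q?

709

Since p = q + 60, we have 545221 = q(q + 60), so q² + 60q − 545221 = 0.
Discriminant: 60² + 4·545221 = 3600 + 2180884 = 2184484; √2184484 = 1478.
q = (−60 + 1478)/2 = 709, and p = q + 60 = 769.
Check: 709 · 769 = 545221.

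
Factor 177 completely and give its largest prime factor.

177 = 3 · 59
59 is prime.
So 177 = 3 · 59; the largest prime factor is 59.

59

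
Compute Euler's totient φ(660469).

633600

Factor: 660469 = 41 · 89 · 181.
φ(660469) = (41−1) · (89−1) · (181−1) = 40 · 88 · 180 = 633600.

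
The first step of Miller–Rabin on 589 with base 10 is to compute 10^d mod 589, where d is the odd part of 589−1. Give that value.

221

589 − 1 = 588 = 2^2 · 147, so d = 147.
10^1 ≡ 10 (mod 589)
10^2 ≡ 10^2 = 100 ≡ 100 (mod 589)
10^4 ≡ 100^2 = 10000 ≡ 576 (mod 589)
10^8 ≡ 576^2 = 331776 ≡ 169 (mod 589)
10^16 ≡ 169^2 = 28561 ≡ 289 (mod 589)
10^32 ≡ 289^2 = 83521 ≡ 472 (mod 589)
10^64 ≡ 472^2 = 222784 ≡ 142 (mod 589)
10^128 ≡ 142^2 = 20164 ≡ 138 (mod 589)
147 = 128 + 16 + 2 + 1 in binary powers of 2.
So 10^147 ≡ 138 · 289 · 100 · 10 ≡ 221 (mod 589).
Squaring chain: 221 → 543; never reaches −1, so base 10 is a Miller–Rabin witness that 589 is composite.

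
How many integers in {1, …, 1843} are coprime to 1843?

1728

Factor: 1843 = 19 · 97.
φ(1843) = (19−1) · (97−1) = 18 · 96 = 1728.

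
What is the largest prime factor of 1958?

1958 = 2 · 979
979 = 11 · 89
89 is prime.
So 1958 = 2 · 11 · 89; the largest prime factor is 89.

89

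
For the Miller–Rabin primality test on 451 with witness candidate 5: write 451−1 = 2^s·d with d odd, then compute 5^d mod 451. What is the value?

451 − 1 = 450 = 2^1 · 225, so d = 225.
5^1 ≡ 5 (mod 451)
5^2 ≡ 5^2 = 25 ≡ 25 (mod 451)
5^4 ≡ 25^2 = 625 ≡ 174 (mod 451)
5^8 ≡ 174^2 = 30276 ≡ 59 (mod 451)
5^16 ≡ 59^2 = 3481 ≡ 324 (mod 451)
5^32 ≡ 324^2 = 104976 ≡ 344 (mod 451)
5^64 ≡ 344^2 = 118336 ≡ 174 (mod 451)
5^128 ≡ 174^2 = 30276 ≡ 59 (mod 451)
225 = 128 + 64 + 32 + 1 in binary powers of 2.
So 5^225 ≡ 59 · 174 · 344 · 5 ≡ 419 (mod 451).
Squaring chain: 419; never reaches −1, so base 5 is a Miller–Rabin witness that 451 is composite.

419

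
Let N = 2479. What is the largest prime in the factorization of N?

2479 = 37 · 67
67 is prime.
So 2479 = 37 · 67; the largest prime factor is 67.

67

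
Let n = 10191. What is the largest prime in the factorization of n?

10191 = 3 · 3397
3397 = 43 · 79
79 is prime.
So 10191 = 3 · 43 · 79; the largest prime factor is 79.

79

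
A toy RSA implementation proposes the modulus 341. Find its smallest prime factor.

341 is odd.
Digit sum 8, not divisible by 3.
Ends in 1: not divisible by 5.
7: 341 = 7·48 + 5
11: 341 = 11·31

11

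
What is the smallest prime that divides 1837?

1837 is odd.
Digit sum 19, not divisible by 3.
Ends in 7: not divisible by 5.
7: 1837 = 7·262 + 3
11: 1837 = 11·167

11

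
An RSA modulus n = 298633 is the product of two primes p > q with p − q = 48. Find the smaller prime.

Since p = q + 48, we have 298633 = q(q + 48), so q² + 48q − 298633 = 0.
Discriminant: 48² + 4·298633 = 2304 + 1194532 = 1196836; √1196836 = 1094.
q = (−48 + 1094)/2 = 523, and p = q + 48 = 571.
Check: 523 · 571 = 298633.

523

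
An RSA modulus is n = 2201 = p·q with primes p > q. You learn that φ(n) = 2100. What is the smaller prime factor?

31

φ(n) = (p−1)(q−1) = n − (p+q) + 1, so p + q = 2201 − 2100 + 1 = 102.
p and q are the roots of t² − 102t + 2201 = 0.
Discriminant: 102² − 4·2201 = 10404 − 8804 = 1600; √1600 = 40.
q = (102 − 40)/2 = 31, p = (102 + 40)/2 = 71.
Check: 31 · 71 = 2201.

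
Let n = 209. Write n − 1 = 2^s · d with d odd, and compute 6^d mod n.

209 − 1 = 208 = 2^4 · 13, so d = 13.
6^1 ≡ 6 (mod 209)
6^2 ≡ 6^2 = 36 ≡ 36 (mod 209)
6^4 ≡ 36^2 = 1296 ≡ 42 (mod 209)
6^8 ≡ 42^2 = 1764 ≡ 92 (mod 209)
13 = 8 + 4 + 1 in binary powers of 2.
So 6^13 ≡ 92 · 42 · 6 ≡ 194 (mod 209).
Squaring chain: 194 → 16 → 47 → 119; never reaches −1, so base 6 is a Miller–Rabin witness that 209 is composite.

194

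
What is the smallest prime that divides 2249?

2249 is odd.
Digit sum 17, not divisible by 3.
Ends in 9: not divisible by 5.
7: 2249 = 7·321 + 2
11: 2249 = 11·204 + 5
13: 2249 = 13·173

13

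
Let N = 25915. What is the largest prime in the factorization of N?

73

25915 = 5 · 5183
5183 = 71 · 73
73 is prime.
So 25915 = 5 · 71 · 73; the largest prime factor is 73.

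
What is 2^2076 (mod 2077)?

963

2^1 ≡ 2 (mod 2077)
2^2 ≡ 2^2 = 4 ≡ 4 (mod 2077)
2^4 ≡ 4^2 = 16 ≡ 16 (mod 2077)
2^8 ≡ 16^2 = 256 ≡ 256 (mod 2077)
2^16 ≡ 256^2 = 65536 ≡ 1149 (mod 2077)
2^32 ≡ 1149^2 = 1320201 ≡ 1306 (mod 2077)
2^64 ≡ 1306^2 = 1705636 ≡ 419 (mod 2077)
2^128 ≡ 419^2 = 175561 ≡ 1093 (mod 2077)
2^256 ≡ 1093^2 = 1194649 ≡ 374 (mod 2077)
2^512 ≡ 374^2 = 139876 ≡ 717 (mod 2077)
2^1024 ≡ 717^2 = 514089 ≡ 1070 (mod 2077)
2^2048 ≡ 1070^2 = 1144900 ≡ 473 (mod 2077)
2076 = 2048 + 16 + 8 + 4 in binary powers of 2.
So 2^2076 ≡ 473 · 1149 · 256 · 16 ≡ 963 (mod 2077).
Since 963 ≠ 1, base 2 is a Fermat witness: 2077 is composite.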